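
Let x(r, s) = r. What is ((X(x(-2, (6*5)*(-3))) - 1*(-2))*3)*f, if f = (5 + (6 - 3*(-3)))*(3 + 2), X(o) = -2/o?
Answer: 900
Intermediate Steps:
f = 100 (f = (5 + (6 + 9))*5 = (5 + 15)*5 = 20*5 = 100)
((X(x(-2, (6*5)*(-3))) - 1*(-2))*3)*f = ((-2/(-2) - 1*(-2))*3)*100 = ((-2*(-½) + 2)*3)*100 = ((1 + 2)*3)*100 = (3*3)*100 = 9*100 = 900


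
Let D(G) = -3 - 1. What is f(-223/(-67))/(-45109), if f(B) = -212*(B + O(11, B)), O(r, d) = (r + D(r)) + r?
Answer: 302948/3022303 ≈ 0.10024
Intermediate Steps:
D(G) = -4
O(r, d) = -4 + 2*r (O(r, d) = (r - 4) + r = (-4 + r) + r = -4 + 2*r)
f(B) = -3816 - 212*B (f(B) = -212*(B + (-4 + 2*11)) = -212*(B + (-4 + 22)) = -212*(B + 18) = -212*(18 + B) = -3816 - 212*B)
f(-223/(-67))/(-45109) = (-3816 - (-47276)/(-67))/(-45109) = (-3816 - (-47276)*(-1)/67)*(-1/45109) = (-3816 - 212*223/67)*(-1/45109) = (-3816 - 47276/67)*(-1/45109) = -302948/67*(-1/45109) = 302948/3022303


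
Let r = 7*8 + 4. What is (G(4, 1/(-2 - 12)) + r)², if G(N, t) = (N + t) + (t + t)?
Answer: 797449/196 ≈ 4068.6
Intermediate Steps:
G(N, t) = N + 3*t (G(N, t) = (N + t) + 2*t = N + 3*t)
r = 60 (r = 56 + 4 = 60)
(G(4, 1/(-2 - 12)) + r)² = ((4 + 3/(-2 - 12)) + 60)² = ((4 + 3/(-14)) + 60)² = ((4 + 3*(-1/14)) + 60)² = ((4 - 3/14) + 60)² = (53/14 + 60)² = (893/14)² = 797449/196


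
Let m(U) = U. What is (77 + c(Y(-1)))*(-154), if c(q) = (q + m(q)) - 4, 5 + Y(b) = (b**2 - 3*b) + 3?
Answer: -11858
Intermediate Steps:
Y(b) = -2 + b**2 - 3*b (Y(b) = -5 + ((b**2 - 3*b) + 3) = -5 + (3 + b**2 - 3*b) = -2 + b**2 - 3*b)
c(q) = -4 + 2*q (c(q) = (q + q) - 4 = 2*q - 4 = -4 + 2*q)
(77 + c(Y(-1)))*(-154) = (77 + (-4 + 2*(-2 + (-1)**2 - 3*(-1))))*(-154) = (77 + (-4 + 2*(-2 + 1 + 3)))*(-154) = (77 + (-4 + 2*2))*(-154) = (77 + (-4 + 4))*(-154) = (77 + 0)*(-154) = 77*(-154) = -11858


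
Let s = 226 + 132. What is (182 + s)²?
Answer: 291600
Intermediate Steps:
s = 358
(182 + s)² = (182 + 358)² = 540² = 291600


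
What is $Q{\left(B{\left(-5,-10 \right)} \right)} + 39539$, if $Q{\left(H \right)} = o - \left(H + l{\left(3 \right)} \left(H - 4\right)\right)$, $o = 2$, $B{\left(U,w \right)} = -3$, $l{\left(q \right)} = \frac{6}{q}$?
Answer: $39558$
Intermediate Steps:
$Q{\left(H \right)} = 10 - 3 H$ ($Q{\left(H \right)} = 2 - \left(H + \frac{6}{3} \left(H - 4\right)\right) = 2 - \left(H + 6 \cdot \frac{1}{3} \left(-4 + H\right)\right) = 2 - \left(H + 2 \left(-4 + H\right)\right) = 2 - \left(H + \left(-8 + 2 H\right)\right) = 2 - \left(-8 + 3 H\right) = 10 - 3 H$)
$Q{\left(B{\left(-5,-10 \right)} \right)} + 39539 = \left(10 - -9\right) + 39539 = \left(10 + 9\right) + 39539 = 19 + 39539 = 39558$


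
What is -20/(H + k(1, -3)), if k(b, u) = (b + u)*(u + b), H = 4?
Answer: -5/2 ≈ -2.5000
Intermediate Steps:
k(b, u) = (b + u)² (k(b, u) = (b + u)*(b + u) = (b + u)²)
-20/(H + k(1, -3)) = -20/(4 + (1 - 3)²) = -20/(4 + (-2)²) = -20/(4 + 4) = -20/8 = (⅛)*(-20) = -5/2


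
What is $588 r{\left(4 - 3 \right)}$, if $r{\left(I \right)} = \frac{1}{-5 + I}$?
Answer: $-147$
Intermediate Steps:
$588 r{\left(4 - 3 \right)} = \frac{588}{-5 + \left(4 - 3\right)} = \frac{588}{-5 + 1} = \frac{588}{-4} = 588 \left(- \frac{1}{4}\right) = -147$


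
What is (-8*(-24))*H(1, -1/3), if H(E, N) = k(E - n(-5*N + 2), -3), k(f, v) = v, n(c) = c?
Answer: -576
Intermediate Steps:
H(E, N) = -3
(-8*(-24))*H(1, -1/3) = -8*(-24)*(-3) = 192*(-3) = -576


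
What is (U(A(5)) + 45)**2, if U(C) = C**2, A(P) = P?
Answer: 4900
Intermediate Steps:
(U(A(5)) + 45)**2 = (5**2 + 45)**2 = (25 + 45)**2 = 70**2 = 4900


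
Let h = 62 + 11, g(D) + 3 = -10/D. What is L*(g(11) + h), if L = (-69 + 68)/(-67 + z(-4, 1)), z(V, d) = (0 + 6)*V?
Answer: 760/1001 ≈ 0.75924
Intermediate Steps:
g(D) = -3 - 10/D
z(V, d) = 6*V
L = 1/91 (L = (-69 + 68)/(-67 + 6*(-4)) = -1/(-67 - 24) = -1/(-91) = -1*(-1/91) = 1/91 ≈ 0.010989)
h = 73
L*(g(11) + h) = ((-3 - 10/11) + 73)/91 = (-43/11 + 73)/91 = (1/91)*(760/11) = 760/1001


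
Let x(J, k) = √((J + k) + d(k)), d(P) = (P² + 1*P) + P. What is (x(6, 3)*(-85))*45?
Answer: -7650*√6 ≈ -18739.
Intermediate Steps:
d(P) = P² + 2*P (d(P) = (P² + P) + P = (P + P²) + P = P² + 2*P)
x(J, k) = √(J + k + k*(2 + k)) (x(J, k) = √((J + k) + k*(2 + k)) = √(J + k + k*(2 + k)))
(x(6, 3)*(-85))*45 = (√(6 + 3 + 3*(2 + 3))*(-85))*45 = (√(6 + 3 + 3*5)*(-85))*45 = (√(6 + 3 + 15)*(-85))*45 = (√24*(-85))*45 = ((2*√6)*(-85))*45 = -170*√6*45 = -7650*√6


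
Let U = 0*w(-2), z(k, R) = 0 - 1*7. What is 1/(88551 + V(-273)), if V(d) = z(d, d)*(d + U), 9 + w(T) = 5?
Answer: 1/90462 ≈ 1.1054e-5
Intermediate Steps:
w(T) = -4 (w(T) = -9 + 5 = -4)
z(k, R) = -7 (z(k, R) = 0 - 7 = -7)
U = 0 (U = 0*(-4) = 0)
V(d) = -7*d (V(d) = -7*(d + 0) = -7*d)
1/(88551 + V(-273)) = 1/(88551 - 7*(-273)) = 1/(88551 + 1911) = 1/90462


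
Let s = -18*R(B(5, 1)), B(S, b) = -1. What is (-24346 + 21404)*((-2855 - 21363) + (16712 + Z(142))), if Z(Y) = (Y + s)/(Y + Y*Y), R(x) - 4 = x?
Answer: 20382276028/923 ≈ 2.2083e+7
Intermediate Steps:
R(x) = 4 + x
s = -54 (s = -18*(4 - 1) = -18*3 = -54)
Z(Y) = (-54 + Y)/(Y + Y**2) (Z(Y) = (Y - 54)/(Y + Y*Y) = (-54 + Y)/(Y + Y**2))
(-24346 + 21404)*((-2855 - 21363) + (16712 + Z(142))) = (-24346 + 21404)*((-2855 - 21363) + (16712 + (-54 + 142)/(142*(1 + 142)))) = -2942*(-24218 + (16712 + (1/142)*88/143)) = -2942*(-24218 + (16712 + (1/142)*(1/143)*88)) = -2942*(-24218 + (16712 + 4/923)) = -2942*(-24218 + 15425180/923) = -2942*(-6928034/923) = 20382276028/923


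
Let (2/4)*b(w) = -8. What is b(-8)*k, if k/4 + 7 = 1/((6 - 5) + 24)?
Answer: 11136/25 ≈ 445.44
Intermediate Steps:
b(w) = -16 (b(w) = 2*(-8) = -16)
k = -696/25 (k = -28 + 4/((6 - 5) + 24) = -28 + 4/(1 + 24) = -28 + 4/25 = -696/25 ≈ -27.840)
b(-8)*k = -16*(-696/25) = 11136/25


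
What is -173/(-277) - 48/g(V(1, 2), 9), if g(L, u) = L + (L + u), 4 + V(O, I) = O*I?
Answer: -12431/1385 ≈ -8.9754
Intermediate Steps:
V(O, I) = -4 + I*O (V(O, I) = -4 + O*I = -4 + I*O)
g(L, u) = u + 2*L
-173/(-277) - 48/g(V(1, 2), 9) = -173/(-277) - 48/(9 + 2*(-4 + 2*1)) = -173*(-1/277) - 48/(9 + 2*(-4 + 2)) = 173/277 - 48/(9 + 2*(-2)) = 173/277 - 48/(9 - 4) = 173/277 - 48/5 = -12431/1385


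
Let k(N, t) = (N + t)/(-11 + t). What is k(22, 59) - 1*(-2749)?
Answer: 44011/16 ≈ 2750.7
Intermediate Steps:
k(N, t) = (N + t)/(-11 + t)
k(22, 59) - 1*(-2749) = (22 + 59)/(-11 + 59) - 1*(-2749) = 81/48 + 2749 = (1/48)*81 + 2749 = 27/16 + 2749 = 44011/16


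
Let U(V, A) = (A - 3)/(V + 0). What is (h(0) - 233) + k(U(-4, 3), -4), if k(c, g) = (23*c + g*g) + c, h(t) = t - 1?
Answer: -218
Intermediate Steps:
U(V, A) = (-3 + A)/V
h(t) = -1 + t
k(c, g) = g² + 24*c (k(c, g) = (23*c + g²) + c = (g² + 23*c) + c = g² + 24*c)
(h(0) - 233) + k(U(-4, 3), -4) = ((-1 + 0) - 233) + ((-4)² + 24*((-3 + 3)/(-4))) = (-1 - 233) + (16 + 24*(-¼*0)) = -234 + (16 + 24*0) = -234 + (16 + 0) = -234 + 16 = -218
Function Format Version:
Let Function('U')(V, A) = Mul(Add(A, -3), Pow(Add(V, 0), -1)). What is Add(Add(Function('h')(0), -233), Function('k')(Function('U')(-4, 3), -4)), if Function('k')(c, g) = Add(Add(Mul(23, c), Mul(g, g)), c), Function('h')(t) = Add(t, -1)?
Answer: -218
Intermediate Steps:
Function('U')(V, A) = Mul(Pow(V, -1), Add(-3, A)) (Function('U')(V, A) = Mul(Add(-3, A), Pow(V, -1)) = Mul(Pow(V, -1), Add(-3, A)))
Function('h')(t) = Add(-1, t)
Function('k')(c, g) = Add(Pow(g, 2), Mul(24, c)) (Function('k')(c, g) = Add(Add(Mul(23, c), Pow(g, 2)), c) = Add(Add(Pow(g, 2), Mul(23, c)), c) = Add(Pow(g, 2), Mul(24, c)))
Add(Add(Function('h')(0), -233), Function('k')(Function('U')(-4, 3), -4)) = Add(Add(Add(-1, 0), -233), Add(Pow(-4, 2), Mul(24, Mul(Pow(-4, -1), Add(-3, 3))))) = Add(Add(-1, -233), Add(16, Mul(24, Mul(Rational(-1, 4), 0)))) = Add(-234, Add(16, Mul(24, 0))) = Add(-234, Add(16, 0)) = Add(-234, 16) = -218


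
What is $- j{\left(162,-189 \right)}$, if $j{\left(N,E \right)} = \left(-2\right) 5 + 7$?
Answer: $3$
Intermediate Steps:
$j{\left(N,E \right)} = -3$ ($j{\left(N,E \right)} = -10 + 7 = -3$)
$- j{\left(162,-189 \right)} = \left(-1\right) \left(-3\right) = 3$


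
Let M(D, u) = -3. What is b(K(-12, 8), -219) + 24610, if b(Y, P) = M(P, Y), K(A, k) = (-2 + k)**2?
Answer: 24607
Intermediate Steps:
b(Y, P) = -3
b(K(-12, 8), -219) + 24610 = -3 + 24610 = 24607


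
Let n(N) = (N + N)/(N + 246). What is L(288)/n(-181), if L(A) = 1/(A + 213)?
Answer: -65/181362 ≈ -0.00035840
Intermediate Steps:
n(N) = 2*N/(246 + N) (n(N) = (2*N)/(246 + N) = 2*N/(246 + N))
L(A) = 1/(213 + A)
L(288)/n(-181) = 1/((213 + 288)*((2*(-181)/(246 - 181)))) = 1/(501*((2*(-181)/65))) = 1/(501*((2*(-181)*(1/65)))) = 1/(501*(-362/65)) = (1/501)*(-65/362) = -65/181362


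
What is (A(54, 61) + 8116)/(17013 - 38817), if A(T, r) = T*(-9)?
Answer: -3815/10902 ≈ -0.34994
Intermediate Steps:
A(T, r) = -9*T
(A(54, 61) + 8116)/(17013 - 38817) = (-9*54 + 8116)/(17013 - 38817) = (-486 + 8116)/(-21804) = 7630*(-1/21804) = -3815/10902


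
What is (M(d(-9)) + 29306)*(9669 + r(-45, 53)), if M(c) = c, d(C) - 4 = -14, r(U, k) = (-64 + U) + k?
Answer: 281622448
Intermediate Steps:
r(U, k) = -64 + U + k
d(C) = -10 (d(C) = 4 - 14 = -10)
(M(d(-9)) + 29306)*(9669 + r(-45, 53)) = (-10 + 29306)*(9669 + (-64 - 45 + 53)) = 29296*(9669 - 56) = 29296*9613 = 281622448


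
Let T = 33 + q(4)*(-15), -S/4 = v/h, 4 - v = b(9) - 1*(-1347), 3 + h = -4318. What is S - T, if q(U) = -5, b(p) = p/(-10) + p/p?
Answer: -2360202/21605 ≈ -109.24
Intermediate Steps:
h = -4321 (h = -3 - 4318 = -4321)
b(p) = 1 - p/10 (b(p) = p*(-⅒) + 1 = -p/10 + 1 = 1 - p/10)
v = -13431/10 (v = 4 - ((1 - ⅒*9) - 1*(-1347)) = 4 - ((1 - 9/10) + 1347) = 4 - (⅒ + 1347) = 4 - 1*13471/10 = 4 - 13471/10 = -13431/10 ≈ -1343.1)
S = -26862/21605 (S = -(-26862)/(5*(-4321)) = -(-26862)*(-1)/(5*4321) = -4*13431/43210 = -26862/21605 ≈ -1.2433)
T = 108 (T = 33 - 5*(-15) = 33 + 75 = 108)
S - T = -26862/21605 - 1*108 = -26862/21605 - 108 = -2360202/21605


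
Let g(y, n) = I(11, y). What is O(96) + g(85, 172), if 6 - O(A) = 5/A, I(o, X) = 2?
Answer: 763/96 ≈ 7.9479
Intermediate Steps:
g(y, n) = 2
O(A) = 6 - 5/A
O(96) + g(85, 172) = (6 - 5/96) + 2 = 571/96 + 2 = 763/96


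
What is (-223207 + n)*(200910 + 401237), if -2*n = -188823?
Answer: -155107647877/2 ≈ -7.7554e+10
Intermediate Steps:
n = 188823/2 (n = -½*(-188823) = 188823/2 ≈ 94412.)
(-223207 + n)*(200910 + 401237) = (-223207 + 188823/2)*(200910 + 401237) = -257591/2*602147 = -155107647877/2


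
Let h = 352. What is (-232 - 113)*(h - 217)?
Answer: -46575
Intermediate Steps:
(-232 - 113)*(h - 217) = (-232 - 113)*(352 - 217) = -345*135 = -46575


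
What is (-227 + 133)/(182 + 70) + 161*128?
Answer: 2596561/126 ≈ 20608.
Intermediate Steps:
(-227 + 133)/(182 + 70) + 161*128 = -94/252 + 20608 = -94*1/252 + 20608 = -47/126 + 20608 = 2596561/126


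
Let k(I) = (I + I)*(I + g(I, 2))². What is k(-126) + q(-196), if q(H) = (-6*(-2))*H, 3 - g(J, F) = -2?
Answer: -3691884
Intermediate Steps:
g(J, F) = 5 (g(J, F) = 3 - 1*(-2) = 3 + 2 = 5)
q(H) = 12*H
k(I) = 2*I*(5 + I)² (k(I) = (I + I)*(I + 5)² = (2*I)*(5 + I)² = 2*I*(5 + I)²)
k(-126) + q(-196) = 2*(-126)*(5 - 126)² + 12*(-196) = 2*(-126)*(-121)² - 2352 = 2*(-126)*14641 - 2352 = -3689532 - 2352 = -3691884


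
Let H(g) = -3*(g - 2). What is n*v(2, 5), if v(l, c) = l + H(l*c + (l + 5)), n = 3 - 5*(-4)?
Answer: -989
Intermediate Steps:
n = 23 (n = 3 + 20 = 23)
H(g) = 6 - 3*g (H(g) = -3*(-2 + g) = 6 - 3*g)
v(l, c) = -9 - 2*l - 3*c*l (v(l, c) = l + (6 - 3*(l*c + (l + 5))) = l + (6 - 3*(c*l + (5 + l))) = l + (6 - 3*(5 + l + c*l)) = l + (6 + (-15 - 3*l - 3*c*l)) = l + (-9 - 3*l - 3*c*l) = -9 - 2*l - 3*c*l)
n*v(2, 5) = 23*(-9 - 2*2 - 3*5*2) = 23*(-9 - 4 - 30) = 23*(-43) = -989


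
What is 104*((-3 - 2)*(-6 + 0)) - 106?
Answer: 3014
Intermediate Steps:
104*((-3 - 2)*(-6 + 0)) - 106 = 104*(-5*(-6)) - 106 = 104*30 - 106 = 3120 - 106 = 3014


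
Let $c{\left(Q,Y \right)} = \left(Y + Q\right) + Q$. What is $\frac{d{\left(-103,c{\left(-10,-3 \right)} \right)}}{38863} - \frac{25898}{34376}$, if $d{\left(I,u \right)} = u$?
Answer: $- \frac{503632311}{667977244} \approx -0.75397$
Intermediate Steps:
$c{\left(Q,Y \right)} = Y + 2 Q$ ($c{\left(Q,Y \right)} = \left(Q + Y\right) + Q = Y + 2 Q$)
$\frac{d{\left(-103,c{\left(-10,-3 \right)} \right)}}{38863} - \frac{25898}{34376} = \frac{-3 + 2 \left(-10\right)}{38863} - \frac{25898}{34376} = \left(-3 - 20\right) \frac{1}{38863} - \frac{12949}{17188} = \left(-23\right) \frac{1}{38863} - \frac{12949}{17188} = - \frac{23}{38863} - \frac{12949}{17188} = - \frac{503632311}{667977244}$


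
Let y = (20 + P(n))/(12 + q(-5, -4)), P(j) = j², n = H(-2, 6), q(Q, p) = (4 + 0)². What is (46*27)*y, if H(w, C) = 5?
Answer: 27945/14 ≈ 1996.1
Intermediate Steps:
q(Q, p) = 16 (q(Q, p) = 4² = 16)
n = 5
y = 45/28 (y = (20 + 5²)/(12 + 16) = (20 + 25)/28 = 45*(1/28) = 45/28 ≈ 1.6071)
(46*27)*y = (46*27)*(45/28) = 1242*(45/28) = 27945/14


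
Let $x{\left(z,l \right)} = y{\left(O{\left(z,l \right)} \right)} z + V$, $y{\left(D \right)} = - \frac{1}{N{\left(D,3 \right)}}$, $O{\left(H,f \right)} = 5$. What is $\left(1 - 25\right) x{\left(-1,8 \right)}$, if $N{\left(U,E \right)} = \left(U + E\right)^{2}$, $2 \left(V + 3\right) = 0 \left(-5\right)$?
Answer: $\frac{573}{8} \approx 71.625$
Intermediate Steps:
$V = -3$ ($V = -3 + \frac{0 \left(-5\right)}{2} = -3 + \frac{1}{2} \cdot 0 = -3 + 0 = -3$)
$N{\left(U,E \right)} = \left(E + U\right)^{2}$
$y{\left(D \right)} = - \frac{1}{\left(3 + D\right)^{2}}$
$x{\left(z,l \right)} = -3 - \frac{z}{64}$ ($x{\left(z,l \right)} = - \frac{1}{\left(3 + 5\right)^{2}} z - 3 = - \frac{1}{64} z - 3 = \left(-1\right) \frac{1}{64} z - 3 = - \frac{z}{64} - 3 = -3 - \frac{z}{64}$)
$\left(1 - 25\right) x{\left(-1,8 \right)} = \left(1 - 25\right) \left(-3 - - \frac{1}{64}\right) = - 24 \left(-3 + \frac{1}{64}\right) = \left(-24\right) \left(- \frac{191}{64}\right) = \frac{573}{8}$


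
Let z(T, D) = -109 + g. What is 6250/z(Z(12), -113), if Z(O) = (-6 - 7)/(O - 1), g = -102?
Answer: -6250/211 ≈ -29.621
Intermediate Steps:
Z(O) = -13/(-1 + O)
z(T, D) = -211 (z(T, D) = -109 - 102 = -211)
6250/z(Z(12), -113) = 6250/(-211) = 6250*(-1/211) = -6250/211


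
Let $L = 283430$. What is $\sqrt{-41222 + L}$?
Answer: $348 \sqrt{2} \approx 492.15$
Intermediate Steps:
$\sqrt{-41222 + L} = \sqrt{-41222 + 283430} = \sqrt{242208} = 348 \sqrt{2}$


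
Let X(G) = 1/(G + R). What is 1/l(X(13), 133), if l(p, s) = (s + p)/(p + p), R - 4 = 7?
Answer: 2/3193 ≈ 0.00062637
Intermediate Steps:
R = 11 (R = 4 + 7 = 11)
X(G) = 1/(11 + G) (X(G) = 1/(G + 11) = 1/(11 + G))
l(p, s) = (p + s)/(2*p) (l(p, s) = (p + s)/((2*p)) = (p + s)*(1/(2*p)) = (p + s)/(2*p))
1/l(X(13), 133) = 1/((1/(11 + 13) + 133)/(2*(1/(11 + 13)))) = 1/((1/24 + 133)/(2*(1/24))) = 1/((½)*24*(3193/24)) = 1/(3193/2) = 2/3193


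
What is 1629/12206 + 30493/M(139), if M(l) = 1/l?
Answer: 51735462191/12206 ≈ 4.2385e+6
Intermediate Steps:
1629/12206 + 30493/M(139) = 1629/12206 + 30493/(1/139) = 1629*(1/12206) + 30493/(1/139) = 1629/12206 + 30493*139 = 1629/12206 + 4238527 = 51735462191/12206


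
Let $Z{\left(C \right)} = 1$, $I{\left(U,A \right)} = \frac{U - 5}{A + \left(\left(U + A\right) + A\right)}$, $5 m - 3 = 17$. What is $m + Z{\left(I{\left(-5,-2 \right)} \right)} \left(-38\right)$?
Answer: $-34$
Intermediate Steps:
$m = 4$ ($m = \frac{3}{5} + \frac{1}{5} \cdot 17 = \frac{3}{5} + \frac{17}{5} = 4$)
$I{\left(U,A \right)} = \frac{-5 + U}{U + 3 A}$ ($I{\left(U,A \right)} = \frac{-5 + U}{A + \left(\left(A + U\right) + A\right)} = \frac{-5 + U}{A + \left(U + 2 A\right)} = \frac{-5 + U}{U + 3 A}$)
$m + Z{\left(I{\left(-5,-2 \right)} \right)} \left(-38\right) = 4 + 1 \left(-38\right) = 4 - 38 = -34$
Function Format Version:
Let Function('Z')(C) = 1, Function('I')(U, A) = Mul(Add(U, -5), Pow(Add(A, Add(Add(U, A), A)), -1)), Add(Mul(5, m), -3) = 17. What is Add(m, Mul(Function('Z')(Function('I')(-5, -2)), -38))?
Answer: -34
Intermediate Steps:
m = 4 (m = Add(Rational(3, 5), Mul(Rational(1, 5), 17)) = Add(Rational(3, 5), Rational(17, 5)) = 4)
Function('I')(U, A) = Mul(Pow(Add(U, Mul(3, A)), -1), Add(-5, U)) (Function('I')(U, A) = Mul(Add(-5, U), Pow(Add(A, Add(Add(A, U), A)), -1)) = Mul(Add(-5, U), Pow(Add(A, Add(U, Mul(2, A))), -1)) = Mul(Add(-5, U), Pow(Add(U, Mul(3, A)), -1)) = Mul(Pow(Add(U, Mul(3, A)), -1), Add(-5, U)))
Add(m, Mul(Function('Z')(Function('I')(-5, -2)), -38)) = Add(4, Mul(1, -38)) = Add(4, -38) = -34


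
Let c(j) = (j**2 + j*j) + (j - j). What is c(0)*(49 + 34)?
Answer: 0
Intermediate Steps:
c(j) = 2*j**2 (c(j) = (j**2 + j**2) + 0 = 2*j**2 + 0 = 2*j**2)
c(0)*(49 + 34) = (2*0**2)*(49 + 34) = (2*0)*83 = 0*83 = 0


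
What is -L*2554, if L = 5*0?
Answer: 0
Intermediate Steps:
L = 0
-L*2554 = -1*0*2554 = 0*2554 = 0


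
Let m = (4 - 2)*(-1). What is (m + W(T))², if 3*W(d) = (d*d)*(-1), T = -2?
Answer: 100/9 ≈ 11.111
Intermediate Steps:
W(d) = -d²/3 (W(d) = ((d*d)*(-1))/3 = (d²*(-1))/3 = (-d²)/3 = -d²/3)
m = -2 (m = 2*(-1) = -2)
(m + W(T))² = (-2 - ⅓*(-2)²)² = (-2 - ⅓*4)² = (-2 - 4/3)² = (-10/3)² = 100/9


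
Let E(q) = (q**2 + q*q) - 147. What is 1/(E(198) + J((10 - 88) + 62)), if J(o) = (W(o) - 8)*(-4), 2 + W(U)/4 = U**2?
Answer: 1/74229 ≈ 1.3472e-5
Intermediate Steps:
W(U) = -8 + 4*U**2
J(o) = 64 - 16*o**2 (J(o) = ((-8 + 4*o**2) - 8)*(-4) = (-16 + 4*o**2)*(-4) = 64 - 16*o**2)
E(q) = -147 + 2*q**2 (E(q) = (q**2 + q**2) - 147 = 2*q**2 - 147 = -147 + 2*q**2)
1/(E(198) + J((10 - 88) + 62)) = 1/((-147 + 2*198**2) + (64 - 16*((10 - 88) + 62)**2)) = 1/((-147 + 2*39204) + (64 - 16*(-78 + 62)**2)) = 1/((-147 + 78408) + (64 - 16*(-16)**2)) = 1/(78261 + (64 - 16*256)) = 1/(78261 + (64 - 4096)) = 1/(78261 - 4032) = 1/74229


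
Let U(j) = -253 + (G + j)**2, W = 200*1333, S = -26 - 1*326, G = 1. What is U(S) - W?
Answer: -143652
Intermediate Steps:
S = -352 (S = -26 - 326 = -352)
W = 266600
U(j) = -253 + (1 + j)**2
U(S) - W = (-253 + (1 - 352)**2) - 1*266600 = (-253 + (-351)**2) - 266600 = (-253 + 123201) - 266600 = 122948 - 266600 = -143652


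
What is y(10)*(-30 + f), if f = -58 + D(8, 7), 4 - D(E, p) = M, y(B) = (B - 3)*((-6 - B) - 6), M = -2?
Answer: 12628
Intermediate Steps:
y(B) = (-12 - B)*(-3 + B) (y(B) = (-3 + B)*(-12 - B) = (-12 - B)*(-3 + B))
D(E, p) = 6 (D(E, p) = 4 - 1*(-2) = 4 + 2 = 6)
f = -52 (f = -58 + 6 = -52)
y(10)*(-30 + f) = (36 - 1*10² - 9*10)*(-30 - 52) = (36 - 1*100 - 90)*(-82) = (36 - 100 - 90)*(-82) = -154*(-82) = 12628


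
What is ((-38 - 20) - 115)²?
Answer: 29929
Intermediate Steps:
((-38 - 20) - 115)² = (-58 - 115)² = (-173)² = 29929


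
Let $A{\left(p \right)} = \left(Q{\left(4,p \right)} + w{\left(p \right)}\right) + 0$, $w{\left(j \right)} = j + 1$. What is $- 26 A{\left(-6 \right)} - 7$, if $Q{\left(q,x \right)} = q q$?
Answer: $-293$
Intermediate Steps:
$w{\left(j \right)} = 1 + j$
$Q{\left(q,x \right)} = q^{2}$
$A{\left(p \right)} = 17 + p$ ($A{\left(p \right)} = \left(4^{2} + \left(1 + p\right)\right) + 0 = \left(16 + \left(1 + p\right)\right) + 0 = \left(17 + p\right) + 0 = 17 + p$)
$- 26 A{\left(-6 \right)} - 7 = - 26 \left(17 - 6\right) - 7 = \left(-26\right) 11 - 7 = -286 - 7 = -293$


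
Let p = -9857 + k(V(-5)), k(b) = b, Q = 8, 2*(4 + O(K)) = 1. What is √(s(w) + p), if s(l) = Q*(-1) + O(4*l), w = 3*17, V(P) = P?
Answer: 7*I*√806/2 ≈ 99.365*I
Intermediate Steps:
O(K) = -7/2 (O(K) = -4 + (½)*1 = -4 + ½ = -7/2)
w = 51
p = -9862 (p = -9857 - 5 = -9862)
s(l) = -23/2 (s(l) = 8*(-1) - 7/2 = -8 - 7/2 = -23/2)
√(s(w) + p) = √(-23/2 - 9862) = √(-19747/2) = 7*I*√806/2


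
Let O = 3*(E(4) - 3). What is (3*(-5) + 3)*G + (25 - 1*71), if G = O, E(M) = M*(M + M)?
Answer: -1090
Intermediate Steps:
E(M) = 2*M² (E(M) = M*(2*M) = 2*M²)
O = 87 (O = 3*(2*4² - 3) = 3*(2*16 - 3) = 3*(32 - 3) = 3*29 = 87)
G = 87
(3*(-5) + 3)*G + (25 - 1*71) = (3*(-5) + 3)*87 + (25 - 1*71) = (-15 + 3)*87 + (25 - 71) = -12*87 - 46 = -1044 - 46 = -1090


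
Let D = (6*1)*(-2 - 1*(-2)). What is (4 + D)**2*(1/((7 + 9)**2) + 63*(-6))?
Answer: -96767/16 ≈ -6047.9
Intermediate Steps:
D = 0 (D = 6*(-2 + 2) = 6*0 = 0)
(4 + D)**2*(1/((7 + 9)**2) + 63*(-6)) = (4 + 0)**2*(1/((7 + 9)**2) + 63*(-6)) = 4**2*(1/(16**2) - 378) = 16*(1/256 - 378) = 16*(-96767/256) = -96767/16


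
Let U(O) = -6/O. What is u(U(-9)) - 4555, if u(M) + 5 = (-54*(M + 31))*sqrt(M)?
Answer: -4560 - 570*sqrt(6) ≈ -5956.2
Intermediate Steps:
u(M) = -5 + sqrt(M)*(-1674 - 54*M) (u(M) = -5 + (-54*(M + 31))*sqrt(M) = -5 + (-54*(31 + M))*sqrt(M) = -5 + (-1674 - 54*M)*sqrt(M) = -5 + sqrt(M)*(-1674 - 54*M))
u(U(-9)) - 4555 = (-5 - 1674*sqrt(6)*sqrt(-1/(-9)) - 54*6*sqrt(6)*(-1/(-9))**(3/2)) - 4555 = (-5 - 1674*sqrt(6)/3 - 54*2*sqrt(6)/9) - 4555 = (-5 - 558*sqrt(6) - 12*sqrt(6)) - 4555 = (-5 - 570*sqrt(6)) - 4555 = -4560 - 570*sqrt(6)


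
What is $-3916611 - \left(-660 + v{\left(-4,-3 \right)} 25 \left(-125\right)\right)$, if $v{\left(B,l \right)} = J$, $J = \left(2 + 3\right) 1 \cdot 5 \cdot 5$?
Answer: $-3525326$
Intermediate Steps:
$J = 125$ ($J = 5 \cdot 5 \cdot 5 = 5 \cdot 25 = 125$)
$v{\left(B,l \right)} = 125$
$-3916611 - \left(-660 + v{\left(-4,-3 \right)} 25 \left(-125\right)\right) = -3916611 - \left(-660 + 125 \cdot 25 \left(-125\right)\right) = -3916611 - \left(-660 + 3125 \left(-125\right)\right) = -3916611 - \left(-660 - 390625\right) = -3916611 - -391285 = -3916611 + 391285 = -3525326$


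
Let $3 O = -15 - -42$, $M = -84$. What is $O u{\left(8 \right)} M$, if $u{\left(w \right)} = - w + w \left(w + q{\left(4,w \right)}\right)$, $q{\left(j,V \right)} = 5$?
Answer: $-72576$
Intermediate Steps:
$O = 9$ ($O = \frac{-15 - -42}{3} = \frac{-15 + 42}{3} = \frac{1}{3} \cdot 27 = 9$)
$u{\left(w \right)} = - w + w \left(5 + w\right)$ ($u{\left(w \right)} = - w + w \left(w + 5\right) = - w + w \left(5 + w\right)$)
$O u{\left(8 \right)} M = 9 \cdot 8 \left(4 + 8\right) \left(-84\right) = 9 \cdot 8 \cdot 12 \left(-84\right) = 9 \cdot 96 \left(-84\right) = 864 \left(-84\right) = -72576$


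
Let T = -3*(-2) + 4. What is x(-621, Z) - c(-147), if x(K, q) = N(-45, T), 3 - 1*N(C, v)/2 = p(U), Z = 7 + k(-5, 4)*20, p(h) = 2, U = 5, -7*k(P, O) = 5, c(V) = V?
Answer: 149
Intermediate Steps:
T = 10 (T = 6 + 4 = 10)
k(P, O) = -5/7 (k(P, O) = -⅐*5 = -5/7)
Z = -51/7 (Z = 7 - 5/7*20 = 7 - 100/7 = -51/7 ≈ -7.2857)
N(C, v) = 2 (N(C, v) = 6 - 2*2 = 6 - 4 = 2)
x(K, q) = 2
x(-621, Z) - c(-147) = 2 - 1*(-147) = 2 + 147 = 149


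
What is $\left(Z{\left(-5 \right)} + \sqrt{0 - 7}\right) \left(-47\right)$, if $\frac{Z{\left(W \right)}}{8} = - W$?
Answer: $-1880 - 47 i \sqrt{7} \approx -1880.0 - 124.35 i$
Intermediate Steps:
$Z{\left(W \right)} = - 8 W$ ($Z{\left(W \right)} = 8 \left(- W\right) = - 8 W$)
$\left(Z{\left(-5 \right)} + \sqrt{0 - 7}\right) \left(-47\right) = \left(\left(-8\right) \left(-5\right) + \sqrt{0 - 7}\right) \left(-47\right) = \left(40 + \sqrt{-7}\right) \left(-47\right) = \left(40 + i \sqrt{7}\right) \left(-47\right) = -1880 - 47 i \sqrt{7}$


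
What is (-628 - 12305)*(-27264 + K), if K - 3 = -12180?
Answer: 510090453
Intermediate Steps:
K = -12177 (K = 3 - 12180 = -12177)
(-628 - 12305)*(-27264 + K) = (-628 - 12305)*(-27264 - 12177) = -12933*(-39441) = 510090453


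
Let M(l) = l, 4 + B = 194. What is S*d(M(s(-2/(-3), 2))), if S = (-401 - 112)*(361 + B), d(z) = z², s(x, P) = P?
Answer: -1130652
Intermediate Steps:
B = 190 (B = -4 + 194 = 190)
S = -282663 (S = (-401 - 112)*(361 + 190) = -513*551 = -282663)
S*d(M(s(-2/(-3), 2))) = -282663*2² = -282663*4 = -1130652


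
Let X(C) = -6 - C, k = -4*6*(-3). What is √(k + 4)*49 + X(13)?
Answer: -19 + 98*√19 ≈ 408.17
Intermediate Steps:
k = 72 (k = -24*(-3) = 72)
√(k + 4)*49 + X(13) = √(72 + 4)*49 + (-6 - 1*13) = √76*49 + (-6 - 13) = (2*√19)*49 - 19 = 98*√19 - 19 = -19 + 98*√19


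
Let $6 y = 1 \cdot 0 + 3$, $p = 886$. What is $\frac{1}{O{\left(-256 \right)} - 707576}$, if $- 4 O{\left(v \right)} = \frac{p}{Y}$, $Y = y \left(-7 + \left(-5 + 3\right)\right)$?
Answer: $- \frac{9}{6367741} \approx -1.4134 \cdot 10^{-6}$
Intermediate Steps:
$y = \frac{1}{2}$ ($y = \frac{1 \cdot 0 + 3}{6} = \frac{0 + 3}{6} = \frac{1}{6} \cdot 3 = \frac{1}{2} \approx 0.5$)
$Y = - \frac{9}{2}$ ($Y = \frac{-7 + \left(-5 + 3\right)}{2} = \frac{-7 - 2}{2} = \frac{1}{2} \left(-9\right) = - \frac{9}{2} \approx -4.5$)
$O{\left(v \right)} = \frac{443}{9}$ ($O{\left(v \right)} = - \frac{886 \frac{1}{- \frac{9}{2}}}{4} = - \frac{886 \left(- \frac{2}{9}\right)}{4} = \left(- \frac{1}{4}\right) \left(- \frac{1772}{9}\right) = \frac{443}{9}$)
$\frac{1}{O{\left(-256 \right)} - 707576} = \frac{1}{\frac{443}{9} - 707576} = \frac{1}{- \frac{6367741}{9}} = - \frac{9}{6367741}$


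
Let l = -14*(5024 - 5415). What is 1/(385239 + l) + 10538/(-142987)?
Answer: -4117190607/55866879731 ≈ -0.073696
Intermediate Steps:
l = 5474 (l = -14*(-391) = 5474)
1/(385239 + l) + 10538/(-142987) = 1/(385239 + 5474) + 10538/(-142987) = 1/390713 + 10538*(-1/142987) = 1/390713 - 10538/142987 = -4117190607/55866879731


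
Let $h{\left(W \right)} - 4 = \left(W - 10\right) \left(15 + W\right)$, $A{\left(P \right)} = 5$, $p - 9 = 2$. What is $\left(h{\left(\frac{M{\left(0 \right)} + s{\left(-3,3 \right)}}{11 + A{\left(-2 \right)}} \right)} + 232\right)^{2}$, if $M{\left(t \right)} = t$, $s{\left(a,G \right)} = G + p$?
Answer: $\frac{34023889}{4096} \approx 8306.6$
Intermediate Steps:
$p = 11$ ($p = 9 + 2 = 11$)
$s{\left(a,G \right)} = 11 + G$ ($s{\left(a,G \right)} = G + 11 = 11 + G$)
$h{\left(W \right)} = 4 + \left(-10 + W\right) \left(15 + W\right)$ ($h{\left(W \right)} = 4 + \left(W - 10\right) \left(15 + W\right) = 4 + \left(-10 + W\right) \left(15 + W\right)$)
$\left(h{\left(\frac{M{\left(0 \right)} + s{\left(-3,3 \right)}}{11 + A{\left(-2 \right)}} \right)} + 232\right)^{2} = \left(\left(-146 + \left(\frac{0 + \left(11 + 3\right)}{11 + 5}\right)^{2} + 5 \frac{0 + \left(11 + 3\right)}{11 + 5}\right) + 232\right)^{2} = \left(\left(-146 + \left(\frac{0 + 14}{16}\right)^{2} + 5 \frac{0 + 14}{16}\right) + 232\right)^{2} = \left(\left(-146 + \left(14 \cdot \frac{1}{16}\right)^{2} + 5 \cdot 14 \cdot \frac{1}{16}\right) + 232\right)^{2} = \left(\left(-146 + \left(\frac{7}{8}\right)^{2} + 5 \cdot \frac{7}{8}\right) + 232\right)^{2} = \left(\left(-146 + \frac{49}{64} + \frac{35}{8}\right) + 232\right)^{2} = \left(- \frac{9015}{64} + 232\right)^{2} = \left(\frac{5833}{64}\right)^{2} = \frac{34023889}{4096}$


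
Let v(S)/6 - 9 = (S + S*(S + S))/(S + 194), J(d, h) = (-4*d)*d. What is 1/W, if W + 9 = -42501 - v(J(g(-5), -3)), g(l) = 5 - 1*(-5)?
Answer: -103/3425292 ≈ -3.0070e-5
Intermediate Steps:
g(l) = 10 (g(l) = 5 + 5 = 10)
J(d, h) = -4*d²
v(S) = 54 + 6*(S + 2*S²)/(194 + S) (v(S) = 54 + 6*((S + S*(S + S))/(S + 194)) = 54 + 6*((S + S*(2*S))/(194 + S)) = 54 + 6*((S + 2*S²)/(194 + S)) = 54 + 6*(S + 2*S²)/(194 + S))
W = -3425292/103 (W = -9 + (-42501 - 12*(873 + (-4*10²)² + 5*(-4*10²))/(194 - 4*10²)) = -9 + (-42501 - 12*(873 + (-4*100)² + 5*(-4*100))/(194 - 4*100)) = -9 + (-42501 - 12*(873 + (-400)² + 5*(-400))/(194 - 400)) = -9 + (-42501 - 12*(873 + 160000 - 2000)/(-206)) = -9 + (-42501 - 12*(-1)*158873/206) = -9 + (-42501 - 1*(-953238/103)) = -9 + (-42501 + 953238/103) = -9 - 3424365/103 = -3425292/103 ≈ -33255.)
1/W = 1/(-3425292/103) = -103/3425292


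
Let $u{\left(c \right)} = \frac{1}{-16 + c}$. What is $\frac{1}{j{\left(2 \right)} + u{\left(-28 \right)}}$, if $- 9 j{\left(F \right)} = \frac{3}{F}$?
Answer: $- \frac{132}{25} \approx -5.28$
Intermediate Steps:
$j{\left(F \right)} = - \frac{1}{3 F}$ ($j{\left(F \right)} = - \frac{3 \frac{1}{F}}{9} = - \frac{1}{3 F}$)
$\frac{1}{j{\left(2 \right)} + u{\left(-28 \right)}} = \frac{1}{- \frac{1}{3 \cdot 2} + \frac{1}{-16 - 28}} = \frac{1}{\left(- \frac{1}{3}\right) \frac{1}{2} + \frac{1}{-44}} = \frac{1}{- \frac{1}{6} - \frac{1}{44}} = \frac{1}{- \frac{25}{132}} = - \frac{132}{25}$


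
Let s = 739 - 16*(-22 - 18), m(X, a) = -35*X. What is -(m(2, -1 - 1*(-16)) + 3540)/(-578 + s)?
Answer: -3470/801 ≈ -4.3321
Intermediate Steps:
s = 1379 (s = 739 - 16*(-40) = 739 - 1*(-640) = 739 + 640 = 1379)
-(m(2, -1 - 1*(-16)) + 3540)/(-578 + s) = -(-35*2 + 3540)/(-578 + 1379) = -(-70 + 3540)/801 = -3470/801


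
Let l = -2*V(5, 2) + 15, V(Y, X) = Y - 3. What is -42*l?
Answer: -462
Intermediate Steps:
V(Y, X) = -3 + Y
l = 11 (l = -2*(-3 + 5) + 15 = -2*2 + 15 = -4 + 15 = 11)
-42*l = -42*11 = -462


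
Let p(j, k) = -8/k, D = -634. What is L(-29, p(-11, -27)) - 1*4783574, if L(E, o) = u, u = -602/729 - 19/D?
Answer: -2210901300581/462186 ≈ -4.7836e+6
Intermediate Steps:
u = -367817/462186 (u = -602/729 - 19/(-634) = -602*1/729 - 19*(-1/634) = -602/729 + 19/634 = -367817/462186 ≈ -0.79582)
L(E, o) = -367817/462186
L(-29, p(-11, -27)) - 1*4783574 = -367817/462186 - 1*4783574 = -367817/462186 - 4783574 = -2210901300581/462186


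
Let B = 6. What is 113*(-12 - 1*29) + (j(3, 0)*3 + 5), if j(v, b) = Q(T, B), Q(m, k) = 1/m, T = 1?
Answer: -4625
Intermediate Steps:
j(v, b) = 1 (j(v, b) = 1/1 = 1)
113*(-12 - 1*29) + (j(3, 0)*3 + 5) = 113*(-12 - 1*29) + (1*3 + 5) = 113*(-12 - 29) + (3 + 5) = 113*(-41) + 8 = -4633 + 8 = -4625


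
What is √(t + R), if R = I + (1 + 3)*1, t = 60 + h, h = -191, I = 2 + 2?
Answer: I*√123 ≈ 11.091*I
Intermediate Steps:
I = 4
t = -131 (t = 60 - 191 = -131)
R = 8 (R = 4 + (1 + 3)*1 = 4 + 4*1 = 4 + 4 = 8)
√(t + R) = √(-131 + 8) = √(-123) = I*√123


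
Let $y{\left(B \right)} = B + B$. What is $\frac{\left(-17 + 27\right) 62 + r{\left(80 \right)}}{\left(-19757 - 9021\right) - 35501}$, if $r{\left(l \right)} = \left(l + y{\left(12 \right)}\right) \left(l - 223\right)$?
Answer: $\frac{14252}{64279} \approx 0.22172$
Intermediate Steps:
$y{\left(B \right)} = 2 B$
$r{\left(l \right)} = \left(-223 + l\right) \left(24 + l\right)$ ($r{\left(l \right)} = \left(l + 2 \cdot 12\right) \left(l - 223\right) = \left(l + 24\right) \left(-223 + l\right) = \left(24 + l\right) \left(-223 + l\right) = \left(-223 + l\right) \left(24 + l\right)$)
$\frac{\left(-17 + 27\right) 62 + r{\left(80 \right)}}{\left(-19757 - 9021\right) - 35501} = \frac{\left(-17 + 27\right) 62 - \left(21272 - 6400\right)}{\left(-19757 - 9021\right) - 35501} = \frac{10 \cdot 62 - 14872}{\left(-19757 - 9021\right) - 35501} = \frac{620 - 14872}{-28778 - 35501} = - \frac{14252}{-64279} = \left(-14252\right) \left(- \frac{1}{64279}\right) = \frac{14252}{64279}$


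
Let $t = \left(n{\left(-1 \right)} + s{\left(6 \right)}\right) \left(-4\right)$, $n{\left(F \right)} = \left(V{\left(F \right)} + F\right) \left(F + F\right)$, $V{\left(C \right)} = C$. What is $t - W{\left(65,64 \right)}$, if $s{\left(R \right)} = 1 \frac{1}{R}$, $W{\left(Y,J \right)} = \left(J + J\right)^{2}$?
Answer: $- \frac{49202}{3} \approx -16401.0$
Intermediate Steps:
$W{\left(Y,J \right)} = 4 J^{2}$ ($W{\left(Y,J \right)} = \left(2 J\right)^{2} = 4 J^{2}$)
$s{\left(R \right)} = \frac{1}{R}$
$n{\left(F \right)} = 4 F^{2}$ ($n{\left(F \right)} = \left(F + F\right) \left(F + F\right) = 2 F 2 F = 4 F^{2}$)
$t = - \frac{50}{3}$ ($t = \left(4 \left(-1\right)^{2} + \frac{1}{6}\right) \left(-4\right) = \left(4 \cdot 1 + \frac{1}{6}\right) \left(-4\right) = \left(4 + \frac{1}{6}\right) \left(-4\right) = \frac{25}{6} \left(-4\right) = - \frac{50}{3} \approx -16.667$)
$t - W{\left(65,64 \right)} = - \frac{50}{3} - 4 \cdot 64^{2} = - \frac{50}{3} - 4 \cdot 4096 = - \frac{50}{3} - 16384 = - \frac{49202}{3}$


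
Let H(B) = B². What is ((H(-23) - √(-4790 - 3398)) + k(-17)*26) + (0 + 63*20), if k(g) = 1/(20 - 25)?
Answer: 8919/5 - 2*I*√2047 ≈ 1783.8 - 90.488*I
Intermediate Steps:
k(g) = -⅕ (k(g) = 1/(-5) = -⅕)
((H(-23) - √(-4790 - 3398)) + k(-17)*26) + (0 + 63*20) = (((-23)² - √(-4790 - 3398)) - ⅕*26) + (0 + 63*20) = ((529 - √(-8188)) - 26/5) + (0 + 1260) = ((529 - 2*I*√2047) - 26/5) + 1260 = (2619/5 - 2*I*√2047) + 1260 = 8919/5 - 2*I*√2047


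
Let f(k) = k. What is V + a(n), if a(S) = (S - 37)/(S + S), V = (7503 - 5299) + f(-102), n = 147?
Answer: 309049/147 ≈ 2102.4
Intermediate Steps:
V = 2102 (V = (7503 - 5299) - 102 = 2204 - 102 = 2102)
a(S) = (-37 + S)/(2*S) (a(S) = (-37 + S)/((2*S)) = (-37 + S)*(1/(2*S)) = (-37 + S)/(2*S))
V + a(n) = 2102 + (½)*(-37 + 147)/147 = 2102 + (½)*(1/147)*110 = 2102 + 55/147 = 309049/147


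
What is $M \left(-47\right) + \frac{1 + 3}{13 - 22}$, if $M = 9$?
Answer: $- \frac{3811}{9} \approx -423.44$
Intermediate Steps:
$M \left(-47\right) + \frac{1 + 3}{13 - 22} = 9 \left(-47\right) + \frac{1 + 3}{13 - 22} = -423 + \frac{4}{-9} = -423 + 4 \left(- \frac{1}{9}\right) = -423 - \frac{4}{9} = - \frac{3811}{9}$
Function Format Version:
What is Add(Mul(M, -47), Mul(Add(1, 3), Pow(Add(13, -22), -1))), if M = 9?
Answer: Rational(-3811, 9) ≈ -423.44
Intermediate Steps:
Add(Mul(M, -47), Mul(Add(1, 3), Pow(Add(13, -22), -1))) = Add(Mul(9, -47), Mul(Add(1, 3), Pow(Add(13, -22), -1))) = Add(-423, Mul(4, Pow(-9, -1))) = Add(-423, Mul(4, Rational(-1, 9))) = Add(-423, Rational(-4, 9)) = Rational(-3811, 9)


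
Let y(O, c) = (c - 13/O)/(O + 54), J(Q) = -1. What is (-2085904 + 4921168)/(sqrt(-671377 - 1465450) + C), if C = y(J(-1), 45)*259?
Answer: 107492418944/296571787 - 2654752192*I*sqrt(2136827)/2076002509 ≈ 362.45 - 1869.3*I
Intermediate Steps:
y(O, c) = (c - 13/O)/(54 + O)
C = 15022/53 (C = ((-13 - 1*45)/((-1)*(54 - 1)))*259 = -1*(-13 - 45)/53*259 = -1*1/53*(-58)*259 = (58/53)*259 = 15022/53 ≈ 283.43)
(-2085904 + 4921168)/(sqrt(-671377 - 1465450) + C) = (-2085904 + 4921168)/(sqrt(-671377 - 1465450) + 15022/53) = 2835264/(sqrt(-2136827) + 15022/53) = 2835264/(I*sqrt(2136827) + 15022/53) = 2835264/(15022/53 + I*sqrt(2136827))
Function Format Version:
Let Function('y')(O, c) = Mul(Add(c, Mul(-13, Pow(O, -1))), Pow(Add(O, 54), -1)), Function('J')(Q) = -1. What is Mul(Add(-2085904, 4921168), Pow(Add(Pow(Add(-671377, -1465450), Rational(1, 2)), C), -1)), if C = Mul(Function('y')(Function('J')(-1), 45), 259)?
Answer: Add(Rational(107492418944, 296571787), Mul(Rational(-2654752192, 2076002509), I, Pow(2136827, Rational(1, 2)))) ≈ Add(362.45, Mul(-1869.3, I))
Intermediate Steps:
Function('y')(O, c) = Mul(Pow(Add(54, O), -1), Add(c, Mul(-13, Pow(O, -1)))) (Function('y')(O, c) = Mul(Add(c, Mul(-13, Pow(O, -1))), Pow(Add(54, O), -1)) = Mul(Pow(Add(54, O), -1), Add(c, Mul(-13, Pow(O, -1)))))
C = Rational(15022, 53) (C = Mul(Mul(Pow(-1, -1), Pow(Add(54, -1), -1), Add(-13, Mul(-1, 45))), 259) = Mul(Mul(-1, Pow(53, -1), Add(-13, -45)), 259) = Mul(Mul(-1, Rational(1, 53), -58), 259) = Mul(Rational(58, 53), 259) = Rational(15022, 53) ≈ 283.43)
Mul(Add(-2085904, 4921168), Pow(Add(Pow(Add(-671377, -1465450), Rational(1, 2)), C), -1)) = Mul(Add(-2085904, 4921168), Pow(Add(Pow(Add(-671377, -1465450), Rational(1, 2)), Rational(15022, 53)), -1)) = Mul(2835264, Pow(Add(Pow(-2136827, Rational(1, 2)), Rational(15022, 53)), -1)) = Mul(2835264, Pow(Add(Mul(I, Pow(2136827, Rational(1, 2))), Rational(15022, 53)), -1)) = Mul(2835264, Pow(Add(Rational(15022, 53), Mul(I, Pow(2136827, Rational(1, 2)))), -1))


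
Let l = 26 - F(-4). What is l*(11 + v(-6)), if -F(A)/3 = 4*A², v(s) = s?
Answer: 1090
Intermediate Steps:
F(A) = -12*A²
l = 218 (l = 26 - (-12)*(-4)² = 26 - (-12)*16 = 26 - 1*(-192) = 26 + 192 = 218)
l*(11 + v(-6)) = 218*(11 - 6) = 218*5 = 1090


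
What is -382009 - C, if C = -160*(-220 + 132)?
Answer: -396089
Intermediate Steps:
C = 14080 (C = -160*(-88) = 14080)
-382009 - C = -382009 - 1*14080 = -382009 - 14080 = -396089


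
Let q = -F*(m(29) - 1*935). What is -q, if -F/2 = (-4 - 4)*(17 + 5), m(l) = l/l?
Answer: -328768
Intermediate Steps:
m(l) = 1
F = 352 (F = -2*(-4 - 4)*(17 + 5) = -(-16)*22 = -2*(-176) = 352)
q = 328768 (q = -352*(1 - 1*935) = -352*(1 - 935) = -352*(-934) = -1*(-328768) = 328768)
-q = -1*328768 = -328768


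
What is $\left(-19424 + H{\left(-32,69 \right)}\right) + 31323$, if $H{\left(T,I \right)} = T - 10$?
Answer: $11857$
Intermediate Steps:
$H{\left(T,I \right)} = -10 + T$
$\left(-19424 + H{\left(-32,69 \right)}\right) + 31323 = \left(-19424 - 42\right) + 31323 = -19466 + 31323 = 11857$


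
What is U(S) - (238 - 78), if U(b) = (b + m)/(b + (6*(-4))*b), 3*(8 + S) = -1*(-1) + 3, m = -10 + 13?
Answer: -73611/460 ≈ -160.02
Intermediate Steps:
m = 3
S = -20/3 (S = -8 + (-1*(-1) + 3)/3 = -8 + (1 + 3)/3 = -8 + (⅓)*4 = -8 + 4/3 = -20/3 ≈ -6.6667)
U(b) = -(3 + b)/(23*b) (U(b) = (b + 3)/(b + (6*(-4))*b) = (3 + b)/(b - 24*b) = (3 + b)/((-23*b)) = (3 + b)*(-1/(23*b)) = -(3 + b)/(23*b))
U(S) - (238 - 78) = (-3 - 1*(-20/3))/(23*(-20/3)) - (238 - 78) = (1/23)*(-3/20)*(-3 + 20/3) - 1*160 = (1/23)*(-3/20)*(11/3) - 160 = -11/460 - 160 = -73611/460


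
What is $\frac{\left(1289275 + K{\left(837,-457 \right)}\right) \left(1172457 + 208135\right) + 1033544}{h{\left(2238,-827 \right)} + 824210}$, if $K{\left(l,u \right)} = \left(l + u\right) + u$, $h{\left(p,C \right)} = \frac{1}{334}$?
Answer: $\frac{594472397905840}{275286141} \approx 2.1595 \cdot 10^{6}$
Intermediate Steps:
$h{\left(p,C \right)} = \frac{1}{334}$
$K{\left(l,u \right)} = l + 2 u$
$\frac{\left(1289275 + K{\left(837,-457 \right)}\right) \left(1172457 + 208135\right) + 1033544}{h{\left(2238,-827 \right)} + 824210} = \frac{\left(1289275 + \left(837 + 2 \left(-457\right)\right)\right) \left(1172457 + 208135\right) + 1033544}{\frac{1}{334} + 824210} = \frac{\left(1289275 + \left(837 - 914\right)\right) 1380592 + 1033544}{\frac{275286141}{334}} = \left(\left(1289275 - 77\right) 1380592 + 1033544\right) \frac{334}{275286141} = \left(1289198 \cdot 1380592 + 1033544\right) \frac{334}{275286141} = \left(1779856445216 + 1033544\right) \frac{334}{275286141} = 1779857478760 \cdot \frac{334}{275286141} = \frac{594472397905840}{275286141}$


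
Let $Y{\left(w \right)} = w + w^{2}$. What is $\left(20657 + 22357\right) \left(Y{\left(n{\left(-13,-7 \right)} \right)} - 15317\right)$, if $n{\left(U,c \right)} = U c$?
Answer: $-298732230$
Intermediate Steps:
$\left(20657 + 22357\right) \left(Y{\left(n{\left(-13,-7 \right)} \right)} - 15317\right) = \left(20657 + 22357\right) \left(\left(-13\right) \left(-7\right) \left(1 - -91\right) - 15317\right) = 43014 \left(91 \left(1 + 91\right) - 15317\right) = 43014 \left(91 \cdot 92 - 15317\right) = 43014 \left(8372 - 15317\right) = 43014 \left(-6945\right) = -298732230$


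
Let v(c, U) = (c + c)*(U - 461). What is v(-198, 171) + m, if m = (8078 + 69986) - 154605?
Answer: 38299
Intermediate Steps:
v(c, U) = 2*c*(-461 + U) (v(c, U) = (2*c)*(-461 + U) = 2*c*(-461 + U))
m = -76541 (m = 78064 - 154605 = -76541)
v(-198, 171) + m = 2*(-198)*(-461 + 171) - 76541 = 2*(-198)*(-290) - 76541 = 114840 - 76541 = 38299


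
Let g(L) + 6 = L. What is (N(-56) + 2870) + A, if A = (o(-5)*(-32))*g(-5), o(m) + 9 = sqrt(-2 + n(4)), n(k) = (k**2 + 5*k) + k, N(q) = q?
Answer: -354 + 352*sqrt(38) ≈ 1815.9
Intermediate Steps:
g(L) = -6 + L
n(k) = k**2 + 6*k
o(m) = -9 + sqrt(38) (o(m) = -9 + sqrt(-2 + 4*(6 + 4)) = -9 + sqrt(-2 + 4*10) = -9 + sqrt(-2 + 40) = -9 + sqrt(38))
A = -3168 + 352*sqrt(38) (A = ((-9 + sqrt(38))*(-32))*(-6 - 5) = (288 - 32*sqrt(38))*(-11) = -3168 + 352*sqrt(38) ≈ -998.13)
(N(-56) + 2870) + A = (-56 + 2870) + (-3168 + 352*sqrt(38)) = 2814 + (-3168 + 352*sqrt(38)) = -354 + 352*sqrt(38)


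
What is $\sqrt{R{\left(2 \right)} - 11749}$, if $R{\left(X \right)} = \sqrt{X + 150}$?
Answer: $\sqrt{-11749 + 2 \sqrt{38}} \approx 108.34 i$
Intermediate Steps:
$R{\left(X \right)} = \sqrt{150 + X}$
$\sqrt{R{\left(2 \right)} - 11749} = \sqrt{\sqrt{150 + 2} - 11749} = \sqrt{\sqrt{152} - 11749} = \sqrt{2 \sqrt{38} - 11749} = \sqrt{-11749 + 2 \sqrt{38}}$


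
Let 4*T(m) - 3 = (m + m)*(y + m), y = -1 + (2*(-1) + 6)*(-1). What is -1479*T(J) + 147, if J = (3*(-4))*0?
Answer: -3849/4 ≈ -962.25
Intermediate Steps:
J = 0 (J = -12*0 = 0)
y = -5 (y = -1 + (-2 + 6)*(-1) = -1 + 4*(-1) = -1 - 4 = -5)
T(m) = ¾ + m*(-5 + m)/2 (T(m) = ¾ + ((m + m)*(-5 + m))/4 = ¾ + ((2*m)*(-5 + m))/4 = ¾ + (2*m*(-5 + m))/4 = ¾ + m*(-5 + m)/2)
-1479*T(J) + 147 = -1479*(¾ + (½)*0² - 5/2*0) + 147 = -1479*(¾ + (½)*0 + 0) + 147 = -1479*(¾ + 0 + 0) + 147 = -1479*¾ + 147 = -4437/4 + 147 = -3849/4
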